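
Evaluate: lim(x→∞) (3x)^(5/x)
This is an exponential indeterminate form.

For exponential indeterminate forms, take the natural log:
  Let L = lim(x→∞) (3x)^(5/x)
  Then ln(L) = lim(x→∞) [exponent × ln(base)]
  Evaluate using L'Hôpital or standard limits, then exponentiate.
  L = 1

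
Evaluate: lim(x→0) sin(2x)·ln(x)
This is a 0·∞ indeterminate form.

Rewrite 0·∞ as a quotient (0/0 or ∞/∞ form), then apply L'Hôpital's rule:
  lim(x→0) sin(2x)·ln(x) = 0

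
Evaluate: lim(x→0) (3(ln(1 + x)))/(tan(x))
This is a 0/0 indeterminate form.

Apply L'Hôpital's rule: differentiate numerator and denominator separately.
  f(x) = 3·ln(x + 1)   ⇒   f'(x) = 3/(x + 1)
  g(x) = tan(x)   ⇒   g'(x) = tan(x)^2 + 1
  lim(x→0) f'(x)/g'(x) = lim(x→0) (3/(x + 1))/(tan(x)^2 + 1)
  = 3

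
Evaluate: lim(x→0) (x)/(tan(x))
This is a 0/0 indeterminate form.

Apply L'Hôpital's rule: differentiate numerator and denominator separately.
  f(x) = x   ⇒   f'(x) = 1
  g(x) = tan(x)   ⇒   g'(x) = tan(x)^2 + 1
  lim(x→0) f'(x)/g'(x) = lim(x→0) (1)/(tan(x)^2 + 1)
  = 1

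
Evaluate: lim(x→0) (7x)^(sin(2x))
This is an exponential indeterminate form.

For exponential indeterminate forms, take the natural log:
  Let L = lim(x→0) (7x)^(sin(2x))
  Then ln(L) = lim(x→0) [exponent × ln(base)]
  Evaluate using L'Hôpital or standard limits, then exponentiate.
  L = 1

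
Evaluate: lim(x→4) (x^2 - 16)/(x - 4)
This is a standard limit.

Factor or rationalize the expression:
  lim(x→4) (x^2 - 16)/(x - 4) = 8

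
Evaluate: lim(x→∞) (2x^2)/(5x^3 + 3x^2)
This is an ∞/∞ indeterminate form.

Apply L'Hôpital's rule: differentiate numerator and denominator separately.
  f(x) = 2·x^2   ⇒   f'(x) = 4·x
  g(x) = 5·x^3 + 3·x^2   ⇒   g'(x) = 15·x^2 + 6·x
  lim(x→∞) f'(x)/g'(x) = lim(x→∞) (4·x)/(15·x^2 + 6·x)
  = 0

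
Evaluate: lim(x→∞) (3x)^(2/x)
This is an exponential indeterminate form.

For exponential indeterminate forms, take the natural log:
  Let L = lim(x→∞) (3x)^(2/x)
  Then ln(L) = lim(x→∞) [exponent × ln(base)]
  Evaluate using L'Hôpital or standard limits, then exponentiate.
  L = 1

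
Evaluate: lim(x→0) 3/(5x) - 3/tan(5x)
This is an ∞-∞ indeterminate form.

Combine fractions or rationalize to convert ∞-∞ to 0/0 form:
  lim(x→0) 3/(5x) - 3/tan(5x) = 0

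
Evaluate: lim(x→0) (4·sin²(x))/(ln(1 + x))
This is a 0/0 indeterminate form.

Apply L'Hôpital's rule: differentiate numerator and denominator separately.
  f(x) = 4·sin(x)^2   ⇒   f'(x) = 8·sin(x)·cos(x)
  g(x) = ln(x + 1)   ⇒   g'(x) = 1/(x + 1)
  lim(x→0) f'(x)/g'(x) = lim(x→0) (8·sin(x)·cos(x))/(1/(x + 1))
  = 0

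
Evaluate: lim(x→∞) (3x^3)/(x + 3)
This is an ∞/∞ indeterminate form.

Apply L'Hôpital's rule: differentiate numerator and denominator separately.
  f(x) = 3·x^3   ⇒   f'(x) = 9·x^2
  g(x) = x + 3   ⇒   g'(x) = 1
  lim(x→∞) f'(x)/g'(x) = lim(x→∞) (9·x^2)/(1)
  = ∞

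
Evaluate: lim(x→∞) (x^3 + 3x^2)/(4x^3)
This is an ∞/∞ indeterminate form.

Apply L'Hôpital's rule: differentiate numerator and denominator separately.
  f(x) = x^3 + 3·x^2   ⇒   f'(x) = 3·x^2 + 6·x
  g(x) = 4·x^3   ⇒   g'(x) = 12·x^2
  lim(x→∞) f'(x)/g'(x) = lim(x→∞) (3·x^2 + 6·x)/(12·x^2)
  = 1/4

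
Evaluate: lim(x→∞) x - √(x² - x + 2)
This is an ∞-∞ indeterminate form.

Combine fractions or rationalize to convert ∞-∞ to 0/0 form:
  lim(x→∞) x - √(x² - x + 2) = 1/2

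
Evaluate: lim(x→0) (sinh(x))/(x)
This is a 0/0 indeterminate form.

Apply L'Hôpital's rule: differentiate numerator and denominator separately.
  f(x) = sinh(x)   ⇒   f'(x) = cosh(x)
  g(x) = x   ⇒   g'(x) = 1
  lim(x→0) f'(x)/g'(x) = lim(x→0) (cosh(x))/(1)
  = 1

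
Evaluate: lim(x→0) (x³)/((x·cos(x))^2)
This is a 0/0 indeterminate form.

Apply L'Hôpital's rule: differentiate numerator and denominator separately.
  f(x) = x^3   ⇒   f'(x) = 3·x^2
  g(x) = x^2·cos(x)^2   ⇒   g'(x) = -2·x^2·sin(x)·cos(x) + 2·x·cos(x)^2
  lim(x→0) f'(x)/g'(x) = lim(x→0) (3·x^2)/(-2·x^2·sin(x)·cos(x) + 2·x·cos(x)^2)
  = 0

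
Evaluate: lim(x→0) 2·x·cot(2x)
This is a 0·∞ indeterminate form.

Rewrite 0·∞ as a quotient (0/0 or ∞/∞ form), then apply L'Hôpital's rule:
  lim(x→0) 2·x·cot(2x) = 1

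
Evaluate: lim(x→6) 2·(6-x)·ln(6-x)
This is a 0·∞ indeterminate form.

Rewrite 0·∞ as a quotient (0/0 or ∞/∞ form), then apply L'Hôpital's rule:
  lim(x→6) 2·(6-x)·ln(6-x) = 0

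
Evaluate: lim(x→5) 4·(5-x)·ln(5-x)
This is a 0·∞ indeterminate form.

Rewrite 0·∞ as a quotient (0/0 or ∞/∞ form), then apply L'Hôpital's rule:
  lim(x→5) 4·(5-x)·ln(5-x) = 0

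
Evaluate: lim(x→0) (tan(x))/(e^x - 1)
This is a 0/0 indeterminate form.

Apply L'Hôpital's rule: differentiate numerator and denominator separately.
  f(x) = tan(x)   ⇒   f'(x) = tan(x)^2 + 1
  g(x) = e^(x) - 1   ⇒   g'(x) = e^(x)
  lim(x→0) f'(x)/g'(x) = lim(x→0) (tan(x)^2 + 1)/(e^(x))
  = 1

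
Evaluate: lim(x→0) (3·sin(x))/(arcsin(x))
This is a 0/0 indeterminate form.

Apply L'Hôpital's rule: differentiate numerator and denominator separately.
  f(x) = 3·sin(x)   ⇒   f'(x) = 3·cos(x)
  g(x) = asin(x)   ⇒   g'(x) = 1/sqrt(1 - x^2)
  lim(x→0) f'(x)/g'(x) = lim(x→0) (3·cos(x))/(1/sqrt(1 - x^2))
  = 3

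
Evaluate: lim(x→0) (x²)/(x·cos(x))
This is a 0/0 indeterminate form.

Apply L'Hôpital's rule: differentiate numerator and denominator separately.
  f(x) = x^2   ⇒   f'(x) = 2·x
  g(x) = x·cos(x)   ⇒   g'(x) = -x·sin(x) + cos(x)
  lim(x→0) f'(x)/g'(x) = lim(x→0) (2·x)/(-x·sin(x) + cos(x))
  = 0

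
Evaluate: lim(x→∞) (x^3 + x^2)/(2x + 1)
This is an ∞/∞ indeterminate form.

Apply L'Hôpital's rule: differentiate numerator and denominator separately.
  f(x) = x^3 + x^2   ⇒   f'(x) = 3·x^2 + 2·x
  g(x) = 2·x + 1   ⇒   g'(x) = 2
  lim(x→∞) f'(x)/g'(x) = lim(x→∞) (3·x^2 + 2·x)/(2)
  = ∞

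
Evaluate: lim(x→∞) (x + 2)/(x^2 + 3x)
This is an ∞/∞ indeterminate form.

Apply L'Hôpital's rule: differentiate numerator and denominator separately.
  f(x) = x + 2   ⇒   f'(x) = 1
  g(x) = x^2 + 3·x   ⇒   g'(x) = 2·x + 3
  lim(x→∞) f'(x)/g'(x) = lim(x→∞) (1)/(2·x + 3)
  = 0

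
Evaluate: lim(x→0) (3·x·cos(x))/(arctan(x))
This is a 0/0 indeterminate form.

Apply L'Hôpital's rule: differentiate numerator and denominator separately.
  f(x) = 3·x·cos(x)   ⇒   f'(x) = -3·x·sin(x) + 3·cos(x)
  g(x) = atan(x)   ⇒   g'(x) = 1/(x^2 + 1)
  lim(x→0) f'(x)/g'(x) = lim(x→0) (-3·x·sin(x) + 3·cos(x))/(1/(x^2 + 1))
  = 3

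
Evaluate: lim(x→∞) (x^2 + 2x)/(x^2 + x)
This is an ∞/∞ indeterminate form.

Apply L'Hôpital's rule: differentiate numerator and denominator separately.
  f(x) = x^2 + 2·x   ⇒   f'(x) = 2·x + 2
  g(x) = x^2 + x   ⇒   g'(x) = 2·x + 1
  lim(x→∞) f'(x)/g'(x) = lim(x→∞) (2·x + 2)/(2·x + 1)
  = 1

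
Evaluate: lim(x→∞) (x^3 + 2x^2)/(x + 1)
This is an ∞/∞ indeterminate form.

Apply L'Hôpital's rule: differentiate numerator and denominator separately.
  f(x) = x^3 + 2·x^2   ⇒   f'(x) = 3·x^2 + 4·x
  g(x) = x + 1   ⇒   g'(x) = 1
  lim(x→∞) f'(x)/g'(x) = lim(x→∞) (3·x^2 + 4·x)/(1)
  = ∞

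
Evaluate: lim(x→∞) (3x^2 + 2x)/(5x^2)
This is an ∞/∞ indeterminate form.

Apply L'Hôpital's rule: differentiate numerator and denominator separately.
  f(x) = 3·x^2 + 2·x   ⇒   f'(x) = 6·x + 2
  g(x) = 5·x^2   ⇒   g'(x) = 10·x
  lim(x→∞) f'(x)/g'(x) = lim(x→∞) (6·x + 2)/(10·x)
  = 3/5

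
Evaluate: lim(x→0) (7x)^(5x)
This is an exponential indeterminate form.

For exponential indeterminate forms, take the natural log:
  Let L = lim(x→0) (7x)^(5x)
  Then ln(L) = lim(x→0) [exponent × ln(base)]
  Evaluate using L'Hôpital or standard limits, then exponentiate.
  L = 1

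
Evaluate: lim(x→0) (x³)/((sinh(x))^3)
This is a 0/0 indeterminate form.

Apply L'Hôpital's rule: differentiate numerator and denominator separately.
  f(x) = x^3   ⇒   f'(x) = 3·x^2
  g(x) = sinh(x)^3   ⇒   g'(x) = 3·sinh(x)^2·cosh(x)
  lim(x→0) f'(x)/g'(x) = lim(x→0) (3·x^2)/(3·sinh(x)^2·cosh(x))
  = 1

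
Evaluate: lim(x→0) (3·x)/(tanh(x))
This is a 0/0 indeterminate form.

Apply L'Hôpital's rule: differentiate numerator and denominator separately.
  f(x) = 3·x   ⇒   f'(x) = 3
  g(x) = tanh(x)   ⇒   g'(x) = 1 - tanh(x)^2
  lim(x→0) f'(x)/g'(x) = lim(x→0) (3)/(1 - tanh(x)^2)
  = 3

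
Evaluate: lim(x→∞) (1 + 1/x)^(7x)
This is an exponential indeterminate form.

For exponential indeterminate forms, take the natural log:
  Let L = lim(x→∞) (1 + 1/x)^(7x)
  Then ln(L) = lim(x→∞) [exponent × ln(base)]
  Evaluate using L'Hôpital or standard limits, then exponentiate.
  L = e^(7)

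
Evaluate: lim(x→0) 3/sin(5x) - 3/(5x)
This is an ∞-∞ indeterminate form.

Combine fractions or rationalize to convert ∞-∞ to 0/0 form:
  lim(x→0) 3/sin(5x) - 3/(5x) = 0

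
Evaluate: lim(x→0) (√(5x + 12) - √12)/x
This is a standard limit.

Factor or rationalize the expression:
  lim(x→0) (√(5x + 12) - √12)/x = 5·sqrt(3)/12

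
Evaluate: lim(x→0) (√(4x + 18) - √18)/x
This is a standard limit.

Factor or rationalize the expression:
  lim(x→0) (√(4x + 18) - √18)/x = sqrt(2)/3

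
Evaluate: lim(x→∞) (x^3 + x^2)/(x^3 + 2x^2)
This is an ∞/∞ indeterminate form.

Apply L'Hôpital's rule: differentiate numerator and denominator separately.
  f(x) = x^3 + x^2   ⇒   f'(x) = 3·x^2 + 2·x
  g(x) = x^3 + 2·x^2   ⇒   g'(x) = 3·x^2 + 4·x
  lim(x→∞) f'(x)/g'(x) = lim(x→∞) (3·x^2 + 2·x)/(3·x^2 + 4·x)
  = 1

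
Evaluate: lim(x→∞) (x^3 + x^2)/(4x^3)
This is an ∞/∞ indeterminate form.

Apply L'Hôpital's rule: differentiate numerator and denominator separately.
  f(x) = x^3 + x^2   ⇒   f'(x) = 3·x^2 + 2·x
  g(x) = 4·x^3   ⇒   g'(x) = 12·x^2
  lim(x→∞) f'(x)/g'(x) = lim(x→∞) (3·x^2 + 2·x)/(12·x^2)
  = 1/4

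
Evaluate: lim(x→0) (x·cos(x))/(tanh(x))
This is a 0/0 indeterminate form.

Apply L'Hôpital's rule: differentiate numerator and denominator separately.
  f(x) = x·cos(x)   ⇒   f'(x) = -x·sin(x) + cos(x)
  g(x) = tanh(x)   ⇒   g'(x) = 1 - tanh(x)^2
  lim(x→0) f'(x)/g'(x) = lim(x→0) (-x·sin(x) + cos(x))/(1 - tanh(x)^2)
  = 1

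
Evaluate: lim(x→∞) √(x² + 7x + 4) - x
This is an ∞-∞ indeterminate form.

Combine fractions or rationalize to convert ∞-∞ to 0/0 form:
  lim(x→∞) √(x² + 7x + 4) - x = 7/2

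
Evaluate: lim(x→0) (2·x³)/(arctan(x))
This is a 0/0 indeterminate form.

Apply L'Hôpital's rule: differentiate numerator and denominator separately.
  f(x) = 2·x^3   ⇒   f'(x) = 6·x^2
  g(x) = atan(x)   ⇒   g'(x) = 1/(x^2 + 1)
  lim(x→0) f'(x)/g'(x) = lim(x→0) (6·x^2)/(1/(x^2 + 1))
  = 0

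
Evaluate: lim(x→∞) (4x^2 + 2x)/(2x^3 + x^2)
This is an ∞/∞ indeterminate form.

Apply L'Hôpital's rule: differentiate numerator and denominator separately.
  f(x) = 4·x^2 + 2·x   ⇒   f'(x) = 8·x + 2
  g(x) = 2·x^3 + x^2   ⇒   g'(x) = 6·x^2 + 2·x
  lim(x→∞) f'(x)/g'(x) = lim(x→∞) (8·x + 2)/(6·x^2 + 2·x)
  = 0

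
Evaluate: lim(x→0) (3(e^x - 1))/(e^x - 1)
This is a 0/0 indeterminate form.

Apply L'Hôpital's rule: differentiate numerator and denominator separately.
  f(x) = 3·e^(x) - 3   ⇒   f'(x) = 3·e^(x)
  g(x) = e^(x) - 1   ⇒   g'(x) = e^(x)
  lim(x→0) f'(x)/g'(x) = lim(x→0) (3·e^(x))/(e^(x))
  = 3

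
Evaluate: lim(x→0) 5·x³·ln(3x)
This is a 0·∞ indeterminate form.

Rewrite 0·∞ as a quotient (0/0 or ∞/∞ form), then apply L'Hôpital's rule:
  lim(x→0) 5·x³·ln(3x) = 0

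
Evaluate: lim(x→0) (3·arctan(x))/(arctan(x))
This is a 0/0 indeterminate form.

Apply L'Hôpital's rule: differentiate numerator and denominator separately.
  f(x) = 3·atan(x)   ⇒   f'(x) = 3/(x^2 + 1)
  g(x) = atan(x)   ⇒   g'(x) = 1/(x^2 + 1)
  lim(x→0) f'(x)/g'(x) = lim(x→0) (3/(x^2 + 1))/(1/(x^2 + 1))
  = 3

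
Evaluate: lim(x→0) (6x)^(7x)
This is an exponential indeterminate form.

For exponential indeterminate forms, take the natural log:
  Let L = lim(x→0) (6x)^(7x)
  Then ln(L) = lim(x→0) [exponent × ln(base)]
  Evaluate using L'Hôpital or standard limits, then exponentiate.
  L = 1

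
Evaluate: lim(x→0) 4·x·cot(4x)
This is a 0·∞ indeterminate form.

Rewrite 0·∞ as a quotient (0/0 or ∞/∞ form), then apply L'Hôpital's rule:
  lim(x→0) 4·x·cot(4x) = 1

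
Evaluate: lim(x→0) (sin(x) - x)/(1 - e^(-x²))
This is a 0/0 indeterminate form.

Apply L'Hôpital's rule: differentiate numerator and denominator separately.
  f(x) = -x + sin(x)   ⇒   f'(x) = cos(x) - 1
  g(x) = 1 - e^(-x^2)   ⇒   g'(x) = 2·x·e^(-x^2)
  lim(x→0) f'(x)/g'(x) = lim(x→0) (cos(x) - 1)/(2·x·e^(-x^2))
  = 0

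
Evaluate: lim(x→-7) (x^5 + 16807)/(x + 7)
This is a standard limit.

Factor or rationalize the expression:
  lim(x→-7) (x^5 + 16807)/(x + 7) = 12005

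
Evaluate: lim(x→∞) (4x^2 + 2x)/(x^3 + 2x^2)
This is an ∞/∞ indeterminate form.

Apply L'Hôpital's rule: differentiate numerator and denominator separately.
  f(x) = 4·x^2 + 2·x   ⇒   f'(x) = 8·x + 2
  g(x) = x^3 + 2·x^2   ⇒   g'(x) = 3·x^2 + 4·x
  lim(x→∞) f'(x)/g'(x) = lim(x→∞) (8·x + 2)/(3·x^2 + 4·x)
  = 0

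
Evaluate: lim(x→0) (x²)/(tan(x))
This is a 0/0 indeterminate form.

Apply L'Hôpital's rule: differentiate numerator and denominator separately.
  f(x) = x^2   ⇒   f'(x) = 2·x
  g(x) = tan(x)   ⇒   g'(x) = tan(x)^2 + 1
  lim(x→0) f'(x)/g'(x) = lim(x→0) (2·x)/(tan(x)^2 + 1)
  = 0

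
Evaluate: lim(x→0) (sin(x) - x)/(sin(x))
This is a 0/0 indeterminate form.

Apply L'Hôpital's rule: differentiate numerator and denominator separately.
  f(x) = -x + sin(x)   ⇒   f'(x) = cos(x) - 1
  g(x) = sin(x)   ⇒   g'(x) = cos(x)
  lim(x→0) f'(x)/g'(x) = lim(x→0) (cos(x) - 1)/(cos(x))
  = 0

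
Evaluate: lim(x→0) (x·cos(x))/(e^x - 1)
This is a 0/0 indeterminate form.

Apply L'Hôpital's rule: differentiate numerator and denominator separately.
  f(x) = x·cos(x)   ⇒   f'(x) = -x·sin(x) + cos(x)
  g(x) = e^(x) - 1   ⇒   g'(x) = e^(x)
  lim(x→0) f'(x)/g'(x) = lim(x→0) (-x·sin(x) + cos(x))/(e^(x))
  = 1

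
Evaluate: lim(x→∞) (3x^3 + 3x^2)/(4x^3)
This is an ∞/∞ indeterminate form.

Apply L'Hôpital's rule: differentiate numerator and denominator separately.
  f(x) = 3·x^3 + 3·x^2   ⇒   f'(x) = 9·x^2 + 6·x
  g(x) = 4·x^3   ⇒   g'(x) = 12·x^2
  lim(x→∞) f'(x)/g'(x) = lim(x→∞) (9·x^2 + 6·x)/(12·x^2)
  = 3/4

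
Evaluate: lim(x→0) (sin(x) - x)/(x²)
This is a 0/0 indeterminate form.

Apply L'Hôpital's rule: differentiate numerator and denominator separately.
  f(x) = -x + sin(x)   ⇒   f'(x) = cos(x) - 1
  g(x) = x^2   ⇒   g'(x) = 2·x
  lim(x→0) f'(x)/g'(x) = lim(x→0) (cos(x) - 1)/(2·x)
  = 0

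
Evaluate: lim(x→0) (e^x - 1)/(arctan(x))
This is a 0/0 indeterminate form.

Apply L'Hôpital's rule: differentiate numerator and denominator separately.
  f(x) = e^(x) - 1   ⇒   f'(x) = e^(x)
  g(x) = atan(x)   ⇒   g'(x) = 1/(x^2 + 1)
  lim(x→0) f'(x)/g'(x) = lim(x→0) (e^(x))/(1/(x^2 + 1))
  = 1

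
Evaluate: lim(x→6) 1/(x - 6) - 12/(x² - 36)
This is an ∞-∞ indeterminate form.

Combine fractions or rationalize to convert ∞-∞ to 0/0 form:
  lim(x→6) 1/(x - 6) - 12/(x² - 36) = 1/12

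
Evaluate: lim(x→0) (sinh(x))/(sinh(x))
This is a 0/0 indeterminate form.

Apply L'Hôpital's rule: differentiate numerator and denominator separately.
  f(x) = sinh(x)   ⇒   f'(x) = cosh(x)
  g(x) = sinh(x)   ⇒   g'(x) = cosh(x)
  lim(x→0) f'(x)/g'(x) = lim(x→0) (cosh(x))/(cosh(x))
  = 1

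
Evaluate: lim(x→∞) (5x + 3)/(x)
This is an ∞/∞ indeterminate form.

Apply L'Hôpital's rule: differentiate numerator and denominator separately.
  f(x) = 5·x + 3   ⇒   f'(x) = 5
  g(x) = x   ⇒   g'(x) = 1
  lim(x→∞) f'(x)/g'(x) = lim(x→∞) (5)/(1)
  = 5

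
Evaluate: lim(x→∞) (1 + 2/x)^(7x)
This is an exponential indeterminate form.

For exponential indeterminate forms, take the natural log:
  Let L = lim(x→∞) (1 + 2/x)^(7x)
  Then ln(L) = lim(x→∞) [exponent × ln(base)]
  Evaluate using L'Hôpital or standard limits, then exponentiate.
  L = e^(14)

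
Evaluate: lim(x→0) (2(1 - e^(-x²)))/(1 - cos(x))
This is a 0/0 indeterminate form.

Apply L'Hôpital's rule: differentiate numerator and denominator separately.
  f(x) = 2 - 2·e^(-x^2)   ⇒   f'(x) = 4·x·e^(-x^2)
  g(x) = 1 - cos(x)   ⇒   g'(x) = sin(x)
  lim(x→0) f'(x)/g'(x) = lim(x→0) (4·x·e^(-x^2))/(sin(x))
  = 4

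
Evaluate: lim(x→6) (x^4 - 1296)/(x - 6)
This is a standard limit.

Factor or rationalize the expression:
  lim(x→6) (x^4 - 1296)/(x - 6) = 864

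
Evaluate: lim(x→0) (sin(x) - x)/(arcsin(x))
This is a 0/0 indeterminate form.

Apply L'Hôpital's rule: differentiate numerator and denominator separately.
  f(x) = -x + sin(x)   ⇒   f'(x) = cos(x) - 1
  g(x) = asin(x)   ⇒   g'(x) = 1/sqrt(1 - x^2)
  lim(x→0) f'(x)/g'(x) = lim(x→0) (cos(x) - 1)/(1/sqrt(1 - x^2))
  = 0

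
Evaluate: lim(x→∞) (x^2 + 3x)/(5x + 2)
This is an ∞/∞ indeterminate form.

Apply L'Hôpital's rule: differentiate numerator and denominator separately.
  f(x) = x^2 + 3·x   ⇒   f'(x) = 2·x + 3
  g(x) = 5·x + 2   ⇒   g'(x) = 5
  lim(x→∞) f'(x)/g'(x) = lim(x→∞) (2·x + 3)/(5)
  = ∞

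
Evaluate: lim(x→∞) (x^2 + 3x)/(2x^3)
This is an ∞/∞ indeterminate form.

Apply L'Hôpital's rule: differentiate numerator and denominator separately.
  f(x) = x^2 + 3·x   ⇒   f'(x) = 2·x + 3
  g(x) = 2·x^3   ⇒   g'(x) = 6·x^2
  lim(x→∞) f'(x)/g'(x) = lim(x→∞) (2·x + 3)/(6·x^2)
  = 0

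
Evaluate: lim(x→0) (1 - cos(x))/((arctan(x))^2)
This is a 0/0 indeterminate form.

Apply L'Hôpital's rule: differentiate numerator and denominator separately.
  f(x) = 1 - cos(x)   ⇒   f'(x) = sin(x)
  g(x) = atan(x)^2   ⇒   g'(x) = 2·atan(x)/(x^2 + 1)
  lim(x→0) f'(x)/g'(x) = lim(x→0) (sin(x))/(2·atan(x)/(x^2 + 1))
  = 1/2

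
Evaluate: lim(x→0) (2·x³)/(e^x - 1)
This is a 0/0 indeterminate form.

Apply L'Hôpital's rule: differentiate numerator and denominator separately.
  f(x) = 2·x^3   ⇒   f'(x) = 6·x^2
  g(x) = e^(x) - 1   ⇒   g'(x) = e^(x)
  lim(x→0) f'(x)/g'(x) = lim(x→0) (6·x^2)/(e^(x))
  = 0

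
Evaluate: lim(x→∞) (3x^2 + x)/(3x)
This is an ∞/∞ indeterminate form.

Apply L'Hôpital's rule: differentiate numerator and denominator separately.
  f(x) = 3·x^2 + x   ⇒   f'(x) = 6·x + 1
  g(x) = 3·x   ⇒   g'(x) = 3
  lim(x→∞) f'(x)/g'(x) = lim(x→∞) (6·x + 1)/(3)
  = ∞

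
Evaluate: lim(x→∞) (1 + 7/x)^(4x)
This is an exponential indeterminate form.

For exponential indeterminate forms, take the natural log:
  Let L = lim(x→∞) (1 + 7/x)^(4x)
  Then ln(L) = lim(x→∞) [exponent × ln(base)]
  Evaluate using L'Hôpital or standard limits, then exponentiate.
  L = e^(28)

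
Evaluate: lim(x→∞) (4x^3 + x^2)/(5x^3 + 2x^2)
This is an ∞/∞ indeterminate form.

Apply L'Hôpital's rule: differentiate numerator and denominator separately.
  f(x) = 4·x^3 + x^2   ⇒   f'(x) = 12·x^2 + 2·x
  g(x) = 5·x^3 + 2·x^2   ⇒   g'(x) = 15·x^2 + 4·x
  lim(x→∞) f'(x)/g'(x) = lim(x→∞) (12·x^2 + 2·x)/(15·x^2 + 4·x)
  = 4/5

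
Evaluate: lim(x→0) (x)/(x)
This is a 0/0 indeterminate form.

Apply L'Hôpital's rule: differentiate numerator and denominator separately.
  f(x) = x   ⇒   f'(x) = 1
  g(x) = x   ⇒   g'(x) = 1
  lim(x→0) f'(x)/g'(x) = lim(x→0) (1)/(1)
  = 1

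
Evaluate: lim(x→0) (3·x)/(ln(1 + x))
This is a 0/0 indeterminate form.

Apply L'Hôpital's rule: differentiate numerator and denominator separately.
  f(x) = 3·x   ⇒   f'(x) = 3
  g(x) = ln(x + 1)   ⇒   g'(x) = 1/(x + 1)
  lim(x→0) f'(x)/g'(x) = lim(x→0) (3)/(1/(x + 1))
  = 3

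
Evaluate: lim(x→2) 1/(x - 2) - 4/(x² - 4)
This is an ∞-∞ indeterminate form.

Combine fractions or rationalize to convert ∞-∞ to 0/0 form:
  lim(x→2) 1/(x - 2) - 4/(x² - 4) = 1/4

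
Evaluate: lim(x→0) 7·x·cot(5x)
This is a 0·∞ indeterminate form.

Rewrite 0·∞ as a quotient (0/0 or ∞/∞ form), then apply L'Hôpital's rule:
  lim(x→0) 7·x·cot(5x) = 7/5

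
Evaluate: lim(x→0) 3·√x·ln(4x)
This is a 0·∞ indeterminate form.

Rewrite 0·∞ as a quotient (0/0 or ∞/∞ form), then apply L'Hôpital's rule:
  lim(x→0) 3·√x·ln(4x) = 0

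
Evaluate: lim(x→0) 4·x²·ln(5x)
This is a 0·∞ indeterminate form.

Rewrite 0·∞ as a quotient (0/0 or ∞/∞ form), then apply L'Hôpital's rule:
  lim(x→0) 4·x²·ln(5x) = 0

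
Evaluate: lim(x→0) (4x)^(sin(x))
This is an exponential indeterminate form.

For exponential indeterminate forms, take the natural log:
  Let L = lim(x→0) (4x)^(sin(x))
  Then ln(L) = lim(x→0) [exponent × ln(base)]
  Evaluate using L'Hôpital or standard limits, then exponentiate.
  L = 1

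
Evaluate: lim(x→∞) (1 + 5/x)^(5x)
This is an exponential indeterminate form.

For exponential indeterminate forms, take the natural log:
  Let L = lim(x→∞) (1 + 5/x)^(5x)
  Then ln(L) = lim(x→∞) [exponent × ln(base)]
  Evaluate using L'Hôpital or standard limits, then exponentiate.
  L = e^(25)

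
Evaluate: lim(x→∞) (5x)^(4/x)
This is an exponential indeterminate form.

For exponential indeterminate forms, take the natural log:
  Let L = lim(x→∞) (5x)^(4/x)
  Then ln(L) = lim(x→∞) [exponent × ln(base)]
  Evaluate using L'Hôpital or standard limits, then exponentiate.
  L = 1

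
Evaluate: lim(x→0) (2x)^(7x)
This is an exponential indeterminate form.

For exponential indeterminate forms, take the natural log:
  Let L = lim(x→0) (2x)^(7x)
  Then ln(L) = lim(x→0) [exponent × ln(base)]
  Evaluate using L'Hôpital or standard limits, then exponentiate.
  L = 1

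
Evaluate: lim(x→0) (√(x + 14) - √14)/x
This is a standard limit.

Factor or rationalize the expression:
  lim(x→0) (√(x + 14) - √14)/x = sqrt(14)/28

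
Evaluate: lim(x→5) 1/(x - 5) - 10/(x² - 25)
This is an ∞-∞ indeterminate form.

Combine fractions or rationalize to convert ∞-∞ to 0/0 form:
  lim(x→5) 1/(x - 5) - 10/(x² - 25) = 1/10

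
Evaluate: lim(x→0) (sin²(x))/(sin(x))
This is a 0/0 indeterminate form.

Apply L'Hôpital's rule: differentiate numerator and denominator separately.
  f(x) = sin(x)^2   ⇒   f'(x) = 2·sin(x)·cos(x)
  g(x) = sin(x)   ⇒   g'(x) = cos(x)
  lim(x→0) f'(x)/g'(x) = lim(x→0) (2·sin(x)·cos(x))/(cos(x))
  = 0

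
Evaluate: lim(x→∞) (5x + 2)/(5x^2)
This is an ∞/∞ indeterminate form.

Apply L'Hôpital's rule: differentiate numerator and denominator separately.
  f(x) = 5·x + 2   ⇒   f'(x) = 5
  g(x) = 5·x^2   ⇒   g'(x) = 10·x
  lim(x→∞) f'(x)/g'(x) = lim(x→∞) (5)/(10·x)
  = 0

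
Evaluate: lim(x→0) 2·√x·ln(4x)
This is a 0·∞ indeterminate form.

Rewrite 0·∞ as a quotient (0/0 or ∞/∞ form), then apply L'Hôpital's rule:
  lim(x→0) 2·√x·ln(4x) = 0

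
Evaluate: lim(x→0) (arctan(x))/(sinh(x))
This is a 0/0 indeterminate form.

Apply L'Hôpital's rule: differentiate numerator and denominator separately.
  f(x) = atan(x)   ⇒   f'(x) = 1/(x^2 + 1)
  g(x) = sinh(x)   ⇒   g'(x) = cosh(x)
  lim(x→0) f'(x)/g'(x) = lim(x→0) (1/(x^2 + 1))/(cosh(x))
  = 1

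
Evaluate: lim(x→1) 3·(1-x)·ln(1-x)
This is a 0·∞ indeterminate form.

Rewrite 0·∞ as a quotient (0/0 or ∞/∞ form), then apply L'Hôpital's rule:
  lim(x→1) 3·(1-x)·ln(1-x) = 0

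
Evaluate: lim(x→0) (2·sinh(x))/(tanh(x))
This is a 0/0 indeterminate form.

Apply L'Hôpital's rule: differentiate numerator and denominator separately.
  f(x) = 2·sinh(x)   ⇒   f'(x) = 2·cosh(x)
  g(x) = tanh(x)   ⇒   g'(x) = 1 - tanh(x)^2
  lim(x→0) f'(x)/g'(x) = lim(x→0) (2·cosh(x))/(1 - tanh(x)^2)
  = 2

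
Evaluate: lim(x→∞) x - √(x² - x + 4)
This is an ∞-∞ indeterminate form.

Combine fractions or rationalize to convert ∞-∞ to 0/0 form:
  lim(x→∞) x - √(x² - x + 4) = 1/2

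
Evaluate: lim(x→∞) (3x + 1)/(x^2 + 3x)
This is an ∞/∞ indeterminate form.

Apply L'Hôpital's rule: differentiate numerator and denominator separately.
  f(x) = 3·x + 1   ⇒   f'(x) = 3
  g(x) = x^2 + 3·x   ⇒   g'(x) = 2·x + 3
  lim(x→∞) f'(x)/g'(x) = lim(x→∞) (3)/(2·x + 3)
  = 0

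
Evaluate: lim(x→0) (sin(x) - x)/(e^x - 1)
This is a 0/0 indeterminate form.

Apply L'Hôpital's rule: differentiate numerator and denominator separately.
  f(x) = -x + sin(x)   ⇒   f'(x) = cos(x) - 1
  g(x) = e^(x) - 1   ⇒   g'(x) = e^(x)
  lim(x→0) f'(x)/g'(x) = lim(x→0) (cos(x) - 1)/(e^(x))
  = 0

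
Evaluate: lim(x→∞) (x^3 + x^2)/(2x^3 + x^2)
This is an ∞/∞ indeterminate form.

Apply L'Hôpital's rule: differentiate numerator and denominator separately.
  f(x) = x^3 + x^2   ⇒   f'(x) = 3·x^2 + 2·x
  g(x) = 2·x^3 + x^2   ⇒   g'(x) = 6·x^2 + 2·x
  lim(x→∞) f'(x)/g'(x) = lim(x→∞) (3·x^2 + 2·x)/(6·x^2 + 2·x)
  = 1/2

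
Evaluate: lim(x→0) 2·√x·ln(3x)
This is a 0·∞ indeterminate form.

Rewrite 0·∞ as a quotient (0/0 or ∞/∞ form), then apply L'Hôpital's rule:
  lim(x→0) 2·√x·ln(3x) = 0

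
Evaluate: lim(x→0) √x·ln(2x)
This is a 0·∞ indeterminate form.

Rewrite 0·∞ as a quotient (0/0 or ∞/∞ form), then apply L'Hôpital's rule:
  lim(x→0) √x·ln(2x) = 0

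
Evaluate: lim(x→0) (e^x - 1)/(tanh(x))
This is a 0/0 indeterminate form.

Apply L'Hôpital's rule: differentiate numerator and denominator separately.
  f(x) = e^(x) - 1   ⇒   f'(x) = e^(x)
  g(x) = tanh(x)   ⇒   g'(x) = 1 - tanh(x)^2
  lim(x→0) f'(x)/g'(x) = lim(x→0) (e^(x))/(1 - tanh(x)^2)
  = 1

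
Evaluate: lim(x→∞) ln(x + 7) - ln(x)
This is an ∞-∞ indeterminate form.

Combine fractions or rationalize to convert ∞-∞ to 0/0 form:
  lim(x→∞) ln(x + 7) - ln(x) = 0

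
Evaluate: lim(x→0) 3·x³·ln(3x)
This is a 0·∞ indeterminate form.

Rewrite 0·∞ as a quotient (0/0 or ∞/∞ form), then apply L'Hôpital's rule:
  lim(x→0) 3·x³·ln(3x) = 0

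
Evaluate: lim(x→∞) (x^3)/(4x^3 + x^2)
This is an ∞/∞ indeterminate form.

Apply L'Hôpital's rule: differentiate numerator and denominator separately.
  f(x) = x^3   ⇒   f'(x) = 3·x^2
  g(x) = 4·x^3 + x^2   ⇒   g'(x) = 12·x^2 + 2·x
  lim(x→∞) f'(x)/g'(x) = lim(x→∞) (3·x^2)/(12·x^2 + 2·x)
  = 1/4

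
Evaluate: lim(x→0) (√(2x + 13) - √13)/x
This is a standard limit.

Factor or rationalize the expression:
  lim(x→0) (√(2x + 13) - √13)/x = sqrt(13)/13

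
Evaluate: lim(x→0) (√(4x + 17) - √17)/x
This is a standard limit.

Factor or rationalize the expression:
  lim(x→0) (√(4x + 17) - √17)/x = 2·sqrt(17)/17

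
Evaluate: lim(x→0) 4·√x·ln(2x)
This is a 0·∞ indeterminate form.

Rewrite 0·∞ as a quotient (0/0 or ∞/∞ form), then apply L'Hôpital's rule:
  lim(x→0) 4·√x·ln(2x) = 0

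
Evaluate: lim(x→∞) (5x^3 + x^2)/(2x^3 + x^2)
This is an ∞/∞ indeterminate form.

Apply L'Hôpital's rule: differentiate numerator and denominator separately.
  f(x) = 5·x^3 + x^2   ⇒   f'(x) = 15·x^2 + 2·x
  g(x) = 2·x^3 + x^2   ⇒   g'(x) = 6·x^2 + 2·x
  lim(x→∞) f'(x)/g'(x) = lim(x→∞) (15·x^2 + 2·x)/(6·x^2 + 2·x)
  = 5/2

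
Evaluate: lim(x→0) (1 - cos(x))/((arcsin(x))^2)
This is a 0/0 indeterminate form.

Apply L'Hôpital's rule: differentiate numerator and denominator separately.
  f(x) = 1 - cos(x)   ⇒   f'(x) = sin(x)
  g(x) = asin(x)^2   ⇒   g'(x) = 2·asin(x)/sqrt(1 - x^2)
  lim(x→0) f'(x)/g'(x) = lim(x→0) (sin(x))/(2·asin(x)/sqrt(1 - x^2))
  = 1/2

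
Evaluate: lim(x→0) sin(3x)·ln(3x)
This is a 0·∞ indeterminate form.

Rewrite 0·∞ as a quotient (0/0 or ∞/∞ form), then apply L'Hôpital's rule:
  lim(x→0) sin(3x)·ln(3x) = 0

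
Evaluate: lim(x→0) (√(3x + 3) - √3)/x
This is a standard limit.

Factor or rationalize the expression:
  lim(x→0) (√(3x + 3) - √3)/x = sqrt(3)/2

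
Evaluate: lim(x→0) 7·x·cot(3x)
This is a 0·∞ indeterminate form.

Rewrite 0·∞ as a quotient (0/0 or ∞/∞ form), then apply L'Hôpital's rule:
  lim(x→0) 7·x·cot(3x) = 7/3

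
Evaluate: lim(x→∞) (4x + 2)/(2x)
This is an ∞/∞ indeterminate form.

Apply L'Hôpital's rule: differentiate numerator and denominator separately.
  f(x) = 4·x + 2   ⇒   f'(x) = 4
  g(x) = 2·x   ⇒   g'(x) = 2
  lim(x→∞) f'(x)/g'(x) = lim(x→∞) (4)/(2)
  = 2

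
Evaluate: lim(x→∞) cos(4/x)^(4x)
This is an exponential indeterminate form.

For exponential indeterminate forms, take the natural log:
  Let L = lim(x→∞) cos(4/x)^(4x)
  Then ln(L) = lim(x→∞) [exponent × ln(base)]
  Evaluate using L'Hôpital or standard limits, then exponentiate.
  L = 1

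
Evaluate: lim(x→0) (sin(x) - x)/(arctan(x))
This is a 0/0 indeterminate form.

Apply L'Hôpital's rule: differentiate numerator and denominator separately.
  f(x) = -x + sin(x)   ⇒   f'(x) = cos(x) - 1
  g(x) = atan(x)   ⇒   g'(x) = 1/(x^2 + 1)
  lim(x→0) f'(x)/g'(x) = lim(x→0) (cos(x) - 1)/(1/(x^2 + 1))
  = 0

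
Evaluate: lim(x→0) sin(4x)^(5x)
This is an exponential indeterminate form.

For exponential indeterminate forms, take the natural log:
  Let L = lim(x→0) sin(4x)^(5x)
  Then ln(L) = lim(x→0) [exponent × ln(base)]
  Evaluate using L'Hôpital or standard limits, then exponentiate.
  L = 1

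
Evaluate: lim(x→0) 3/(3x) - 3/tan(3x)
This is an ∞-∞ indeterminate form.

Combine fractions or rationalize to convert ∞-∞ to 0/0 form:
  lim(x→0) 3/(3x) - 3/tan(3x) = 0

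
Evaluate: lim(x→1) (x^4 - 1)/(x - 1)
This is a standard limit.

Factor or rationalize the expression:
  lim(x→1) (x^4 - 1)/(x - 1) = 4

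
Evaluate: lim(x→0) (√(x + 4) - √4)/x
This is a standard limit.

Factor or rationalize the expression:
  lim(x→0) (√(x + 4) - √4)/x = 1/4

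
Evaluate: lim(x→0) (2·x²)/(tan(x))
This is a 0/0 indeterminate form.

Apply L'Hôpital's rule: differentiate numerator and denominator separately.
  f(x) = 2·x^2   ⇒   f'(x) = 4·x
  g(x) = tan(x)   ⇒   g'(x) = tan(x)^2 + 1
  lim(x→0) f'(x)/g'(x) = lim(x→0) (4·x)/(tan(x)^2 + 1)
  = 0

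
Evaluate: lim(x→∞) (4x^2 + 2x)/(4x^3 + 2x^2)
This is an ∞/∞ indeterminate form.

Apply L'Hôpital's rule: differentiate numerator and denominator separately.
  f(x) = 4·x^2 + 2·x   ⇒   f'(x) = 8·x + 2
  g(x) = 4·x^3 + 2·x^2   ⇒   g'(x) = 12·x^2 + 4·x
  lim(x→∞) f'(x)/g'(x) = lim(x→∞) (8·x + 2)/(12·x^2 + 4·x)
  = 0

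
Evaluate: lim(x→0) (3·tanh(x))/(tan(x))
This is a 0/0 indeterminate form.

Apply L'Hôpital's rule: differentiate numerator and denominator separately.
  f(x) = 3·tanh(x)   ⇒   f'(x) = 3 - 3·tanh(x)^2
  g(x) = tan(x)   ⇒   g'(x) = tan(x)^2 + 1
  lim(x→0) f'(x)/g'(x) = lim(x→0) (3 - 3·tanh(x)^2)/(tan(x)^2 + 1)
  = 3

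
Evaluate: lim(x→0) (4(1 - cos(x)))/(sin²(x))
This is a 0/0 indeterminate form.

Apply L'Hôpital's rule: differentiate numerator and denominator separately.
  f(x) = 4 - 4·cos(x)   ⇒   f'(x) = 4·sin(x)
  g(x) = sin(x)^2   ⇒   g'(x) = 2·sin(x)·cos(x)
  lim(x→0) f'(x)/g'(x) = lim(x→0) (4·sin(x))/(2·sin(x)·cos(x))
  = 2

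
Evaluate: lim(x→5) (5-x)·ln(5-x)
This is a 0·∞ indeterminate form.

Rewrite 0·∞ as a quotient (0/0 or ∞/∞ form), then apply L'Hôpital's rule:
  lim(x→5) (5-x)·ln(5-x) = 0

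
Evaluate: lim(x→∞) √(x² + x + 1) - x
This is an ∞-∞ indeterminate form.

Combine fractions or rationalize to convert ∞-∞ to 0/0 form:
  lim(x→∞) √(x² + x + 1) - x = 1/2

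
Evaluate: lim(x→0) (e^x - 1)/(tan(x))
This is a 0/0 indeterminate form.

Apply L'Hôpital's rule: differentiate numerator and denominator separately.
  f(x) = e^(x) - 1   ⇒   f'(x) = e^(x)
  g(x) = tan(x)   ⇒   g'(x) = tan(x)^2 + 1
  lim(x→0) f'(x)/g'(x) = lim(x→0) (e^(x))/(tan(x)^2 + 1)
  = 1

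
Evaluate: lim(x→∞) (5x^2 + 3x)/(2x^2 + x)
This is an ∞/∞ indeterminate form.

Apply L'Hôpital's rule: differentiate numerator and denominator separately.
  f(x) = 5·x^2 + 3·x   ⇒   f'(x) = 10·x + 3
  g(x) = 2·x^2 + x   ⇒   g'(x) = 4·x + 1
  lim(x→∞) f'(x)/g'(x) = lim(x→∞) (10·x + 3)/(4·x + 1)
  = 5/2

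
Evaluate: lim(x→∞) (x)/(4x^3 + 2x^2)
This is an ∞/∞ indeterminate form.

Apply L'Hôpital's rule: differentiate numerator and denominator separately.
  f(x) = x   ⇒   f'(x) = 1
  g(x) = 4·x^3 + 2·x^2   ⇒   g'(x) = 12·x^2 + 4·x
  lim(x→∞) f'(x)/g'(x) = lim(x→∞) (1)/(12·x^2 + 4·x)
  = 0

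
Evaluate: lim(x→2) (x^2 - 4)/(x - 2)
This is a standard limit.

Factor or rationalize the expression:
  lim(x→2) (x^2 - 4)/(x - 2) = 4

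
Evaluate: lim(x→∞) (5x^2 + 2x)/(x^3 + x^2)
This is an ∞/∞ indeterminate form.

Apply L'Hôpital's rule: differentiate numerator and denominator separately.
  f(x) = 5·x^2 + 2·x   ⇒   f'(x) = 10·x + 2
  g(x) = x^3 + x^2   ⇒   g'(x) = 3·x^2 + 2·x
  lim(x→∞) f'(x)/g'(x) = lim(x→∞) (10·x + 2)/(3·x^2 + 2·x)
  = 0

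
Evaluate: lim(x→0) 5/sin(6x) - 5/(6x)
This is an ∞-∞ indeterminate form.

Combine fractions or rationalize to convert ∞-∞ to 0/0 form:
  lim(x→0) 5/sin(6x) - 5/(6x) = 0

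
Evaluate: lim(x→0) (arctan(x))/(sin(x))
This is a 0/0 indeterminate form.

Apply L'Hôpital's rule: differentiate numerator and denominator separately.
  f(x) = atan(x)   ⇒   f'(x) = 1/(x^2 + 1)
  g(x) = sin(x)   ⇒   g'(x) = cos(x)
  lim(x→0) f'(x)/g'(x) = lim(x→0) (1/(x^2 + 1))/(cos(x))
  = 1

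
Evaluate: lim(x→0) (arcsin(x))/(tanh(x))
This is a 0/0 indeterminate form.

Apply L'Hôpital's rule: differentiate numerator and denominator separately.
  f(x) = asin(x)   ⇒   f'(x) = 1/sqrt(1 - x^2)
  g(x) = tanh(x)   ⇒   g'(x) = 1 - tanh(x)^2
  lim(x→0) f'(x)/g'(x) = lim(x→0) (1/sqrt(1 - x^2))/(1 - tanh(x)^2)
  = 1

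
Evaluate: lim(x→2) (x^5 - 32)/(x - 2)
This is a standard limit.

Factor or rationalize the expression:
  lim(x→2) (x^5 - 32)/(x - 2) = 80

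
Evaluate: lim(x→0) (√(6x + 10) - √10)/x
This is a standard limit.

Factor or rationalize the expression:
  lim(x→0) (√(6x + 10) - √10)/x = 3·sqrt(10)/10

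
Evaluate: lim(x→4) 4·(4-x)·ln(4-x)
This is a 0·∞ indeterminate form.

Rewrite 0·∞ as a quotient (0/0 or ∞/∞ form), then apply L'Hôpital's rule:
  lim(x→4) 4·(4-x)·ln(4-x) = 0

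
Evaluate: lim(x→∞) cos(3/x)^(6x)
This is an exponential indeterminate form.

For exponential indeterminate forms, take the natural log:
  Let L = lim(x→∞) cos(3/x)^(6x)
  Then ln(L) = lim(x→∞) [exponent × ln(base)]
  Evaluate using L'Hôpital or standard limits, then exponentiate.
  L = 1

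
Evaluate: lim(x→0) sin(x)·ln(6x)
This is a 0·∞ indeterminate form.

Rewrite 0·∞ as a quotient (0/0 or ∞/∞ form), then apply L'Hôpital's rule:
  lim(x→0) sin(x)·ln(6x) = 0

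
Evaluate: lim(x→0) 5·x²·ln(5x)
This is a 0·∞ indeterminate form.

Rewrite 0·∞ as a quotient (0/0 or ∞/∞ form), then apply L'Hôpital's rule:
  lim(x→0) 5·x²·ln(5x) = 0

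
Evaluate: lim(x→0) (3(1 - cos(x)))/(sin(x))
This is a 0/0 indeterminate form.

Apply L'Hôpital's rule: differentiate numerator and denominator separately.
  f(x) = 3 - 3·cos(x)   ⇒   f'(x) = 3·sin(x)
  g(x) = sin(x)   ⇒   g'(x) = cos(x)
  lim(x→0) f'(x)/g'(x) = lim(x→0) (3·sin(x))/(cos(x))
  = 0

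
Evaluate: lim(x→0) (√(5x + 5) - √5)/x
This is a standard limit.

Factor or rationalize the expression:
  lim(x→0) (√(5x + 5) - √5)/x = sqrt(5)/2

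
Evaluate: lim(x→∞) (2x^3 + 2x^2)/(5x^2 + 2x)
This is an ∞/∞ indeterminate form.

Apply L'Hôpital's rule: differentiate numerator and denominator separately.
  f(x) = 2·x^3 + 2·x^2   ⇒   f'(x) = 6·x^2 + 4·x
  g(x) = 5·x^2 + 2·x   ⇒   g'(x) = 10·x + 2
  lim(x→∞) f'(x)/g'(x) = lim(x→∞) (6·x^2 + 4·x)/(10·x + 2)
  = ∞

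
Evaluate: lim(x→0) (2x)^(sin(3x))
This is an exponential indeterminate form.

For exponential indeterminate forms, take the natural log:
  Let L = lim(x→0) (2x)^(sin(3x))
  Then ln(L) = lim(x→0) [exponent × ln(base)]
  Evaluate using L'Hôpital or standard limits, then exponentiate.
  L = 1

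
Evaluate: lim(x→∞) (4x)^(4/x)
This is an exponential indeterminate form.

For exponential indeterminate forms, take the natural log:
  Let L = lim(x→∞) (4x)^(4/x)
  Then ln(L) = lim(x→∞) [exponent × ln(base)]
  Evaluate using L'Hôpital or standard limits, then exponentiate.
  L = 1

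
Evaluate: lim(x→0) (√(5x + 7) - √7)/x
This is a standard limit.

Factor or rationalize the expression:
  lim(x→0) (√(5x + 7) - √7)/x = 5·sqrt(7)/14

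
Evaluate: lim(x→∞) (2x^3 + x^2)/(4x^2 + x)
This is an ∞/∞ indeterminate form.

Apply L'Hôpital's rule: differentiate numerator and denominator separately.
  f(x) = 2·x^3 + x^2   ⇒   f'(x) = 6·x^2 + 2·x
  g(x) = 4·x^2 + x   ⇒   g'(x) = 8·x + 1
  lim(x→∞) f'(x)/g'(x) = lim(x→∞) (6·x^2 + 2·x)/(8·x + 1)
  = ∞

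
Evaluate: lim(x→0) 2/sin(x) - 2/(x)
This is an ∞-∞ indeterminate form.

Combine fractions or rationalize to convert ∞-∞ to 0/0 form:
  lim(x→0) 2/sin(x) - 2/(x) = 0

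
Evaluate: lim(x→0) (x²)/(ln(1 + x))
This is a 0/0 indeterminate form.

Apply L'Hôpital's rule: differentiate numerator and denominator separately.
  f(x) = x^2   ⇒   f'(x) = 2·x
  g(x) = ln(x + 1)   ⇒   g'(x) = 1/(x + 1)
  lim(x→0) f'(x)/g'(x) = lim(x→0) (2·x)/(1/(x + 1))
  = 0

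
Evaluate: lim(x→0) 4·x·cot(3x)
This is a 0·∞ indeterminate form.

Rewrite 0·∞ as a quotient (0/0 or ∞/∞ form), then apply L'Hôpital's rule:
  lim(x→0) 4·x·cot(3x) = 4/3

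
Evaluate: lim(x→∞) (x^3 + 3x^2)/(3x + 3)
This is an ∞/∞ indeterminate form.

Apply L'Hôpital's rule: differentiate numerator and denominator separately.
  f(x) = x^3 + 3·x^2   ⇒   f'(x) = 3·x^2 + 6·x
  g(x) = 3·x + 3   ⇒   g'(x) = 3
  lim(x→∞) f'(x)/g'(x) = lim(x→∞) (3·x^2 + 6·x)/(3)
  = ∞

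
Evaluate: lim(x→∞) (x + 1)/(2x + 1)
This is an ∞/∞ indeterminate form.

Apply L'Hôpital's rule: differentiate numerator and denominator separately.
  f(x) = x + 1   ⇒   f'(x) = 1
  g(x) = 2·x + 1   ⇒   g'(x) = 2
  lim(x→∞) f'(x)/g'(x) = lim(x→∞) (1)/(2)
  = 1/2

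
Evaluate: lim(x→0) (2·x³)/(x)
This is a 0/0 indeterminate form.

Apply L'Hôpital's rule: differentiate numerator and denominator separately.
  f(x) = 2·x^3   ⇒   f'(x) = 6·x^2
  g(x) = x   ⇒   g'(x) = 1
  lim(x→0) f'(x)/g'(x) = lim(x→0) (6·x^2)/(1)
  = 0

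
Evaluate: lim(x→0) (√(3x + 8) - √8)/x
This is a standard limit.

Factor or rationalize the expression:
  lim(x→0) (√(3x + 8) - √8)/x = 3·sqrt(2)/8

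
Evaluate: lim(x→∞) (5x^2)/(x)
This is an ∞/∞ indeterminate form.

Apply L'Hôpital's rule: differentiate numerator and denominator separately.
  f(x) = 5·x^2   ⇒   f'(x) = 10·x
  g(x) = x   ⇒   g'(x) = 1
  lim(x→∞) f'(x)/g'(x) = lim(x→∞) (10·x)/(1)
  = ∞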